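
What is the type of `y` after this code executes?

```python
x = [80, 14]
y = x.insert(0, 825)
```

list.insert() returns None

NoneType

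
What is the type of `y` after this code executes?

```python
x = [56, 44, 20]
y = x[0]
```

Indexing list[int] returns int

int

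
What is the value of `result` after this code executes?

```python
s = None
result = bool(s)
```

s = None; result = False

False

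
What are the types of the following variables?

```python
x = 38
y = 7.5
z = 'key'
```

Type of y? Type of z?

y is assigned a number with a decimal point, so it is a float; z is assigned a quoted string literal, so it is a str

float, str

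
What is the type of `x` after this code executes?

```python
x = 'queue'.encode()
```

str.encode() returns bytes

bytes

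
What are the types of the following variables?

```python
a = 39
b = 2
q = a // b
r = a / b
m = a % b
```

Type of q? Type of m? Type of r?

// returns int; % of ints returns int; / returns float

int, int, float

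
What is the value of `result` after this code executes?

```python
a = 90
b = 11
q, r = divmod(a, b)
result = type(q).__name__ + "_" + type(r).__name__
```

a is int; b is int; q is int; r is int; result = 'int_int'

'int_int'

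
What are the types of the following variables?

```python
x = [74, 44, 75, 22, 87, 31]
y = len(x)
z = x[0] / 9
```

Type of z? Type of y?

int / int = float; len() returns int

float, int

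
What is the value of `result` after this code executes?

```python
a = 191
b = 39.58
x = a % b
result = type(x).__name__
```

a is int; b is float; x is float; result = 'float'

'float'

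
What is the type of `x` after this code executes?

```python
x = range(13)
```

range() returns a range object

range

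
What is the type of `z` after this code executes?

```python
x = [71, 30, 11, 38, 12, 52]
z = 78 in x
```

'in' operator returns bool

bool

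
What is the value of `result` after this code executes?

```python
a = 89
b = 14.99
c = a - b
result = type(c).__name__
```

a is int; b is float; c is float; result = 'float'

'float'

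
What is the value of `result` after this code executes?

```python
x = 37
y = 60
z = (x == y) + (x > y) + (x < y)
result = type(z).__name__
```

x is int; y is int; z is int; result = 'int'

'int'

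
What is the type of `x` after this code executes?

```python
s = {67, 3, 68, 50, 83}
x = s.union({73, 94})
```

set.union() returns a new set

set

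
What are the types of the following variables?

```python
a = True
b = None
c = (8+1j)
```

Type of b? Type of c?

b is assigned None, whose type is NoneType; c is assigned (8+1j), an int plus an imaginary literal (j suffix), which evaluates to complex

NoneType, complex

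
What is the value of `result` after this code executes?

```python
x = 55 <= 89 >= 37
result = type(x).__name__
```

x is bool; result = 'bool'

'bool'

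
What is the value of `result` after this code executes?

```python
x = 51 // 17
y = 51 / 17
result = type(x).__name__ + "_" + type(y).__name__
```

x is int; y is float; result = 'int_float'

'int_float'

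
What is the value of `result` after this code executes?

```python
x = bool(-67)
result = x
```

x = True; result = True

True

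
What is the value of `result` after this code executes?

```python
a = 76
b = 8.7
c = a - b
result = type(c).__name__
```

a is int; b is float; c is float; result = 'float'

'float'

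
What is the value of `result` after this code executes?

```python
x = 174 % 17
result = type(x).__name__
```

x is int; result = 'int'

'int'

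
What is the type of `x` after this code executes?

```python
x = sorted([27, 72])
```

sorted() always returns list

list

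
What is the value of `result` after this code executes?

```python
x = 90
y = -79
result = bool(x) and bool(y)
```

x = 90; y = -79; result = True

True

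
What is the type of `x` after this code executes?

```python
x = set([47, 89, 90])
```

set() constructor returns set

set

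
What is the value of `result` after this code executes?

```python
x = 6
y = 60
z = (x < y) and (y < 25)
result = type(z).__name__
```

x is int; y is int; z is bool; result = 'bool'

'bool'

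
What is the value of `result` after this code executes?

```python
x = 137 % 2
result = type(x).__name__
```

x is int; result = 'int'

'int'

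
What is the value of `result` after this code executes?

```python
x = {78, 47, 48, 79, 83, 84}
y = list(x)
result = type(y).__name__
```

x is set; y is list; result = 'list'

'list'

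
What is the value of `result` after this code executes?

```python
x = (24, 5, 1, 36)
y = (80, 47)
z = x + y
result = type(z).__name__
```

x is tuple; y is tuple; z is tuple; result = 'tuple'

'tuple'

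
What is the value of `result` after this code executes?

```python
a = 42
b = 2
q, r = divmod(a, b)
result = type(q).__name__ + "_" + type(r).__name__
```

a is int; b is int; q is int; r is int; result = 'int_int'

'int_int'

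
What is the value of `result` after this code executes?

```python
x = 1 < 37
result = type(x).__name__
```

x is bool; result = 'bool'

'bool'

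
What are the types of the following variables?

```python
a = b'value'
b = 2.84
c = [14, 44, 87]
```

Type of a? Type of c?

a is assigned a bytes literal (b'...' prefix); c is assigned a list literal (square brackets)

bytes, list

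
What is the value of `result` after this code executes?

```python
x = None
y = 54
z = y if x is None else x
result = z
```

x = None; y = 54; z = 54; result = 54

54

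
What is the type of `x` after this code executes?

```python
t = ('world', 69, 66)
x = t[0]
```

Index 0 of tuple is a str literal

str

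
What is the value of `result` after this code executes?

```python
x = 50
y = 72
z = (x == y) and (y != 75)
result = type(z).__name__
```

x is int; y is int; z is bool; result = 'bool'

'bool'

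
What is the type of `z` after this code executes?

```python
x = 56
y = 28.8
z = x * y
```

int * float = float

float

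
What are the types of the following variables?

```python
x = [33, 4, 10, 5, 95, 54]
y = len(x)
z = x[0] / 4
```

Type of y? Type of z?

len() returns int; int / int = float

int, float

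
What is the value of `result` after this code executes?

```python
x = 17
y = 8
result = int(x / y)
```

x = 17; y = 8; result = 2

2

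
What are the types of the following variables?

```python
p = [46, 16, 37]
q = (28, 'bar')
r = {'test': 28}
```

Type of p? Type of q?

p is assigned a list literal (square brackets); q is assigned a tuple (parenthesized, comma-separated values)

list, tuple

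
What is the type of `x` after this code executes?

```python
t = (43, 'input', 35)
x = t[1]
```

Index 1 of tuple is a str literal

str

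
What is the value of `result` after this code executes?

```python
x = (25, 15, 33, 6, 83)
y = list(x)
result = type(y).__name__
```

x is tuple; y is list; result = 'list'

'list'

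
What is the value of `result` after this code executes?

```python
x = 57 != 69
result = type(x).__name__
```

x is bool; result = 'bool'

'bool'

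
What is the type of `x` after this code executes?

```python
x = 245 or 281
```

'or' returns first truthy value (int)

int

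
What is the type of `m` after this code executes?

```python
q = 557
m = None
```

None has type NoneType

NoneType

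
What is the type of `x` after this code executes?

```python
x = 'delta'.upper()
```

str.upper() returns str

str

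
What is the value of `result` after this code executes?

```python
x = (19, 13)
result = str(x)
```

x = (19, 13); result = '(19, 13)'

'(19, 13)'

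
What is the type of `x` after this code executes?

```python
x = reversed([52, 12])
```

reversed() on a list returns list_reverseiterator

list_reverseiterator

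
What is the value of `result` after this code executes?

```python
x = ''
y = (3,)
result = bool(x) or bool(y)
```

x = ''; y = (3,); result = True

True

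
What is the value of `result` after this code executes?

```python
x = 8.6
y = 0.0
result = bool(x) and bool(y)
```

x = 8.6; y = 0.0; result = False

False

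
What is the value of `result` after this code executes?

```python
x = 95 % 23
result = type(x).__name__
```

x is int; result = 'int'

'int'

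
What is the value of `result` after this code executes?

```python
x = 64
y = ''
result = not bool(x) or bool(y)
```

x = 64; y = ''; result = False

False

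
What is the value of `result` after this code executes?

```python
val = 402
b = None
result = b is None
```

val = 402; b = None; result = True

True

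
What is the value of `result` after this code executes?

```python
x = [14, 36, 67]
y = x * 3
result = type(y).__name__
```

x is list; y is list; result = 'list'

'list'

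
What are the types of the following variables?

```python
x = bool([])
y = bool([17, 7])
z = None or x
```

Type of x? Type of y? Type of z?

bool() returns bool; bool() returns bool; None or bool returns the bool

bool, bool, bool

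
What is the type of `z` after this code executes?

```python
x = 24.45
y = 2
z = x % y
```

float % int = float

float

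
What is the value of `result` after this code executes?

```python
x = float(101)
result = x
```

x = 101.0; result = 101.0

101.0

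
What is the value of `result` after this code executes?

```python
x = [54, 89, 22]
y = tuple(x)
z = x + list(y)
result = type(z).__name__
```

x is list; y is tuple; z is list; result = 'list'

'list'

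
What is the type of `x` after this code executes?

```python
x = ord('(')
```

ord() returns int (code point)

int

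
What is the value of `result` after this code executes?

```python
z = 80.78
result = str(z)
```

z = 80.78; result = '80.78'

'80.78'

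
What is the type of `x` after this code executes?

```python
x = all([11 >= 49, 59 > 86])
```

all() returns bool

bool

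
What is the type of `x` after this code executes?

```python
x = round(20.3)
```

round() with no decimal places returns int

int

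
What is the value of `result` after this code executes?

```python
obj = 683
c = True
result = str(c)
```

obj = 683; c = True; result = 'True'

'True'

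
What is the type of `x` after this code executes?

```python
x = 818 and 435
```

'and' with truthy values returns last operand (int)

int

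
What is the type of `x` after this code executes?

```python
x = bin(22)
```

bin() returns str representation

str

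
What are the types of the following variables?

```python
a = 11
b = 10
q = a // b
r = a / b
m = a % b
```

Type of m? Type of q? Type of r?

% of ints returns int; // returns int; / returns float

int, int, float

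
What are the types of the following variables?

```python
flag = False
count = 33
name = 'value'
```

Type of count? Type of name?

count is assigned a bare integer (no decimal point), so it is an int; name is assigned a quoted string literal, so it is a str

int, str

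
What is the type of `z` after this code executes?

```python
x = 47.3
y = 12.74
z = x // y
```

float // float = float

float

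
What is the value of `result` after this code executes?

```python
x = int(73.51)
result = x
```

x = 73; result = 73

73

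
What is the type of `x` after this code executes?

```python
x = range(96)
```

range() returns a range object

range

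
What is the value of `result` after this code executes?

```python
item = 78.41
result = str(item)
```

item = 78.41; result = '78.41'

'78.41'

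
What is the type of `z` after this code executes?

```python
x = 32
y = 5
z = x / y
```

int / int = float

float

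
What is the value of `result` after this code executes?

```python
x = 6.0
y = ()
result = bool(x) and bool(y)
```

x = 6.0; y = (); result = False

False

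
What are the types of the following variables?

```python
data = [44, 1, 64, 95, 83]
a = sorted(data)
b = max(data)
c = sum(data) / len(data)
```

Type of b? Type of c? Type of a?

max of ints returns int; int / int = float; sorted() returns list

int, float, list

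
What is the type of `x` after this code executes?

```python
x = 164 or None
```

'or' returns first truthy value

int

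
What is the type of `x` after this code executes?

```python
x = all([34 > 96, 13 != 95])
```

all() returns bool

bool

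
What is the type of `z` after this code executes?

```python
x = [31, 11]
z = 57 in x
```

'in' operator returns bool

bool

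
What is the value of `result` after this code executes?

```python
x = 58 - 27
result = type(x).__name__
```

x is int; result = 'int'

'int'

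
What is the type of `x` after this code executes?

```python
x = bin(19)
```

bin() returns str representation

str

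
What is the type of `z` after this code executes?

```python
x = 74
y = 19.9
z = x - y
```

int - float = float

float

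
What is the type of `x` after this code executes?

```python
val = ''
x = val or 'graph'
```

'or' returns first truthy value (str)

str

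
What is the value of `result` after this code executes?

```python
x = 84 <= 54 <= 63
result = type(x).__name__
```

x is bool; result = 'bool'

'bool'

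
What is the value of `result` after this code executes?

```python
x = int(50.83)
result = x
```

x = 50; result = 50

50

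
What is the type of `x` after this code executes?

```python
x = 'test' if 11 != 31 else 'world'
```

Both branches of conditional are str

str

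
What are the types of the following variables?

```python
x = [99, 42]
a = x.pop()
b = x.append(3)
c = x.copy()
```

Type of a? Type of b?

pop() returns element; append() returns None

int, NoneType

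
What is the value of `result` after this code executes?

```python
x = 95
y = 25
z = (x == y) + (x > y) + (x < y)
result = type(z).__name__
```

x is int; y is int; z is int; result = 'int'

'int'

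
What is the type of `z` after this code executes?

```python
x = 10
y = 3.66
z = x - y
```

int - float = float

float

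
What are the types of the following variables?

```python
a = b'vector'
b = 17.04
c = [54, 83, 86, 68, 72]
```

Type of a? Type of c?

a is assigned a bytes literal (b'...' prefix); c is assigned a list literal (square brackets)

bytes, list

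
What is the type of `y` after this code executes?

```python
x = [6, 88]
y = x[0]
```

Indexing list[int] returns int

int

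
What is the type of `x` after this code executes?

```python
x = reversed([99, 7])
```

reversed() on a list returns list_reverseiterator

list_reverseiterator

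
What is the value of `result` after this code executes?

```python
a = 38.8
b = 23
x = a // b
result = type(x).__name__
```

a is float; b is int; x is float; result = 'float'

'float'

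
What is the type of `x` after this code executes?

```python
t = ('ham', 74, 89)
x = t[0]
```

Index 0 of tuple is a str literal

str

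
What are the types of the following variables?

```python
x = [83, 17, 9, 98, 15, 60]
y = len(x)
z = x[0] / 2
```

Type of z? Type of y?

int / int = float; len() returns int

float, int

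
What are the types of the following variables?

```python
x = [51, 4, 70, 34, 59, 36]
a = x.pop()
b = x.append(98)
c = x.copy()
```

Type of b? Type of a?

append() returns None; pop() returns element

NoneType, int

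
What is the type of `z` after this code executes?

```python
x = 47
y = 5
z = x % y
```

int % int = int

int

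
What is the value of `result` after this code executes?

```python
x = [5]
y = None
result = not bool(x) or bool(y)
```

x = [5]; y = None; result = False

False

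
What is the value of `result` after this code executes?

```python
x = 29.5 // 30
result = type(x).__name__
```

x is float; result = 'float'

'float'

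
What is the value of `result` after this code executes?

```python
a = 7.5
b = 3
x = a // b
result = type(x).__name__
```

a is float; b is int; x is float; result = 'float'

'float'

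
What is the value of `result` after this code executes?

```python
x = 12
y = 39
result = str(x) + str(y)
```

x = 12; y = 39; result = '1239'

'1239'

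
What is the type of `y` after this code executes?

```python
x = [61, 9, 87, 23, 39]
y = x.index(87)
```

list.index() returns int

int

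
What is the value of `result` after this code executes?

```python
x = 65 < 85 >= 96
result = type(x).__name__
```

x is bool; result = 'bool'

'bool'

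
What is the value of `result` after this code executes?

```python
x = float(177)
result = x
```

x = 177.0; result = 177.0

177.0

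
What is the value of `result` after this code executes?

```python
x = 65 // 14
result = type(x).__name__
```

x is int; result = 'int'

'int'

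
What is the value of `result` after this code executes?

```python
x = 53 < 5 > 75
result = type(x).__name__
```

x is bool; result = 'bool'

'bool'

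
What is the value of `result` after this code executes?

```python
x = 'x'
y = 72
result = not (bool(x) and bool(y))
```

x = 'x'; y = 72; result = False

False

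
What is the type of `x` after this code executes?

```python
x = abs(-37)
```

abs() of int returns int

int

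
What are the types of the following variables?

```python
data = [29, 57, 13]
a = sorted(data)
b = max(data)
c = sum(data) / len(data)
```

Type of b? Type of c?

max of ints returns int; int / int = float

int, float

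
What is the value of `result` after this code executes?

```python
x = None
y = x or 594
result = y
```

x = None; y = 594; result = 594

594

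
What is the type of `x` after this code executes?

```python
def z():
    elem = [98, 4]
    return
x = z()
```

Bare return returns None

NoneType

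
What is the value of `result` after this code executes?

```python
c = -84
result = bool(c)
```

c = -84; result = True

True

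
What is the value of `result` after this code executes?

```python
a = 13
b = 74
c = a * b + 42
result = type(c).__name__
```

a is int; b is int; c is int; result = 'int'

'int'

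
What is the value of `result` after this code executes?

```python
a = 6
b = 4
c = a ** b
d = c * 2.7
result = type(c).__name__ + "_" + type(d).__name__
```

a is int; b is int; c is int; d is float; result = 'int_float'

'int_float'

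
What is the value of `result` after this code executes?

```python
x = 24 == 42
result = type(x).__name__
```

x is bool; result = 'bool'

'bool'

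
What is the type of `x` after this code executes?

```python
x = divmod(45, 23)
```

divmod() returns tuple of (quotient, remainder)

tuple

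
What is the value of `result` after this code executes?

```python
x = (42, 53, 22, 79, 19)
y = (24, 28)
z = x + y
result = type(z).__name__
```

x is tuple; y is tuple; z is tuple; result = 'tuple'

'tuple'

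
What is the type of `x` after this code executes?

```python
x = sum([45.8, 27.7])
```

sum() of floats returns float

float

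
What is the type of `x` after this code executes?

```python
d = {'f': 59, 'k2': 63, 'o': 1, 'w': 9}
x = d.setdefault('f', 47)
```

dict.setdefault() returns the (existing or default) value

int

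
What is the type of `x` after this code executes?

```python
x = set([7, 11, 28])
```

set() constructor returns set

set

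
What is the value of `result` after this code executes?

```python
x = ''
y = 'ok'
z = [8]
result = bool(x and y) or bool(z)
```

x = ''; y = 'ok'; z = [8]; result = True

True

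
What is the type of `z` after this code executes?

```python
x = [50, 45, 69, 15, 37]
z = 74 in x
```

'in' operator returns bool

bool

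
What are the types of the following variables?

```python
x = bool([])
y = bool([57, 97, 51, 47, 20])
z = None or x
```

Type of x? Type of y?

bool() returns bool; bool() returns bool

bool, bool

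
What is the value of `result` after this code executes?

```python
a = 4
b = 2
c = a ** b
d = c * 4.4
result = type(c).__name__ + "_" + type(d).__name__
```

a is int; b is int; c is int; d is float; result = 'int_float'

'int_float'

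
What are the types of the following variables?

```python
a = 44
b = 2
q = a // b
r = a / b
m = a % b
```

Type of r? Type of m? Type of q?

/ returns float; % of ints returns int; // returns int

float, int, int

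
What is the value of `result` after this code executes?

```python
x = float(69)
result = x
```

x = 69.0; result = 69.0

69.0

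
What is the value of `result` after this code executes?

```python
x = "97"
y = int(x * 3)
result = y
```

x = '97'; y = 979797; result = 979797

979797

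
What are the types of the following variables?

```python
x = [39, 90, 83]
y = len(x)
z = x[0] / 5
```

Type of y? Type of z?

len() returns int; int / int = float

int, float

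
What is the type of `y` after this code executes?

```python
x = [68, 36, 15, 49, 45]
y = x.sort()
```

list.sort() returns None (mutates in place)

NoneType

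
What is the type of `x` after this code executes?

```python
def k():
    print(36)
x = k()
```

Function without return returns None

NoneType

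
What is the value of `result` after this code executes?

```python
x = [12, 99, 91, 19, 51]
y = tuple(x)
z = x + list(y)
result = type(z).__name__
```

x is list; y is tuple; z is list; result = 'list'

'list'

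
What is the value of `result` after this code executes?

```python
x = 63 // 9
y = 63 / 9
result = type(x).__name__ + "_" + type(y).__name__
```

x is int; y is float; result = 'int_float'

'int_float'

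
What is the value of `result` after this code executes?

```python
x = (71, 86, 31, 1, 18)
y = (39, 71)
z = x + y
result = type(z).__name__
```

x is tuple; y is tuple; z is tuple; result = 'tuple'

'tuple'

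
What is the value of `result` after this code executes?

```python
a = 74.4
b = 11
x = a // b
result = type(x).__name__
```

a is float; b is int; x is float; result = 'float'

'float'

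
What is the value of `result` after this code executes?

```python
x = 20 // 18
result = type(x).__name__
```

x is int; result = 'int'

'int'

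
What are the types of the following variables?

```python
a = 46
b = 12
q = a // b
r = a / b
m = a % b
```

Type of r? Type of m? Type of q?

/ returns float; % of ints returns int; // returns int

float, int, int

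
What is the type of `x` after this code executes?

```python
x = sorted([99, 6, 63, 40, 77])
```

sorted() always returns list

list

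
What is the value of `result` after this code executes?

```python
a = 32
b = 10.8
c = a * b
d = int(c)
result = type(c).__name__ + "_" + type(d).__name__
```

a is int; b is float; c is float; d is int; result = 'float_int'

'float_int'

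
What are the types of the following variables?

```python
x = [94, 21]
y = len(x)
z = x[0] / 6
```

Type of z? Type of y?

int / int = float; len() returns int

float, int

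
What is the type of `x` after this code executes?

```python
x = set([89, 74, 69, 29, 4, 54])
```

set() constructor returns set

set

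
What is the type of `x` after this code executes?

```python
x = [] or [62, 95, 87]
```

'or' returns first truthy value (list)

list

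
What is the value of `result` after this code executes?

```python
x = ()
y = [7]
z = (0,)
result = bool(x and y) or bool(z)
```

x = (); y = [7]; z = (0,); result = True

True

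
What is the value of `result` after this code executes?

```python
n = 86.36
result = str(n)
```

n = 86.36; result = '86.36'

'86.36'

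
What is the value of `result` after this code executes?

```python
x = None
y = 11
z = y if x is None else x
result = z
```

x = None; y = 11; z = 11; result = 11

11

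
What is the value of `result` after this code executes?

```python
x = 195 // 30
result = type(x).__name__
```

x is int; result = 'int'

'int'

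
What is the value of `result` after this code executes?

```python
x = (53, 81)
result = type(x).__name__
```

x is tuple; result = 'tuple'

'tuple'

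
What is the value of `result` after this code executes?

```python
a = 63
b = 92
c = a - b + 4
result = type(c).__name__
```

a is int; b is int; c is int; result = 'int'

'int'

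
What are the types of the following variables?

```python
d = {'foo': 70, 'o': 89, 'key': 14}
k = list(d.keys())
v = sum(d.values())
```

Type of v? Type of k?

sum of ints is int; list() converts to list

int, list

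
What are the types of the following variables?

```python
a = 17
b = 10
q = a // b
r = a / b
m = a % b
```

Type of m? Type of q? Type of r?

% of ints returns int; // returns int; / returns float

int, int, float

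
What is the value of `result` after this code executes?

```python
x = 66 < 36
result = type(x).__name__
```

x is bool; result = 'bool'

'bool'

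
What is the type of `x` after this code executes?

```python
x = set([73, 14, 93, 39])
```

set() constructor returns set

set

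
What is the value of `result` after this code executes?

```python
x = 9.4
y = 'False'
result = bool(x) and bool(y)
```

x = 9.4; y = 'False'; result = True

True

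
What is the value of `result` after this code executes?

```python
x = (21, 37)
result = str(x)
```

x = (21, 37); result = '(21, 37)'

'(21, 37)'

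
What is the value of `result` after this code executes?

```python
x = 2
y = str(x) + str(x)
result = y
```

x = 2; y = '22'; result = '22'

'22'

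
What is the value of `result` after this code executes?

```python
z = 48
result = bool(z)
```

z = 48; result = True

True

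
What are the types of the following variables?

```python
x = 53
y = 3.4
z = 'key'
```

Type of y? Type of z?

y is assigned a number with a decimal point, so it is a float; z is assigned a quoted string literal, so it is a str

float, str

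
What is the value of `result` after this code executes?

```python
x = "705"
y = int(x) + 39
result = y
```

x = '705'; y = 744; result = 744

744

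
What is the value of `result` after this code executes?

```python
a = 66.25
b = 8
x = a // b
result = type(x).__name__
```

a is float; b is int; x is float; result = 'float'

'float'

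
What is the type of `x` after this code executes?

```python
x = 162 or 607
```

'or' returns first truthy value (int)

int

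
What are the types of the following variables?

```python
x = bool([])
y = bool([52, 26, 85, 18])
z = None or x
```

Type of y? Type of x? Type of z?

bool() returns bool; bool() returns bool; None or bool returns the bool

bool, bool, bool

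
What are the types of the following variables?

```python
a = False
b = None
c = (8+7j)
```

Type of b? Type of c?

b is assigned None, whose type is NoneType; c is assigned (8+7j), an int plus an imaginary literal (j suffix), which evaluates to complex

NoneType, complex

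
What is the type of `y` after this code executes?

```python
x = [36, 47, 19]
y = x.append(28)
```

list.append() returns None (mutates in place)

NoneType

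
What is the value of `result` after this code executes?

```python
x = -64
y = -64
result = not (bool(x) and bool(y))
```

x = -64; y = -64; result = False

False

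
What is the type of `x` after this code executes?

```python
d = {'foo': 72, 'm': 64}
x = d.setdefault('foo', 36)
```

dict.setdefault() returns the (existing or default) value

int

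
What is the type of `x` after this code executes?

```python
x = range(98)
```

range() returns a range object

range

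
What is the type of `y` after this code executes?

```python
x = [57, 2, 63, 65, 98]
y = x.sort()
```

list.sort() returns None (mutates in place)

NoneType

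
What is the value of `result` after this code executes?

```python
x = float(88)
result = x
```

x = 88.0; result = 88.0

88.0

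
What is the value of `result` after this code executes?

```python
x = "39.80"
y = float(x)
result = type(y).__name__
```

x is str; y is float; result = 'float'

'float'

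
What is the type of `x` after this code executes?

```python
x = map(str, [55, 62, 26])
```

map() returns a map object

map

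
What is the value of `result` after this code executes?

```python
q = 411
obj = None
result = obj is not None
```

q = 411; obj = None; result = False

False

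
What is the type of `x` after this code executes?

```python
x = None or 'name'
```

'or' with None returns the other truthy value (str)

str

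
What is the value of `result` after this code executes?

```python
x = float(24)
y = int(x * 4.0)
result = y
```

x = 24.0; y = 96; result = 96

96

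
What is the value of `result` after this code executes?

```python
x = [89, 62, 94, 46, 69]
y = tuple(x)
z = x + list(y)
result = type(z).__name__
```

x is list; y is tuple; z is list; result = 'list'

'list'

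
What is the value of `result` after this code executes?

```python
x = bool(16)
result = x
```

x = True; result = True

True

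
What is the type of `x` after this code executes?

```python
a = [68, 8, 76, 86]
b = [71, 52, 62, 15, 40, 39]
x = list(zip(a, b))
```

list(zip()) returns a list of tuples

list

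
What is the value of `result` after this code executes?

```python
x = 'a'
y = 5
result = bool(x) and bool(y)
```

x = 'a'; y = 5; result = True

True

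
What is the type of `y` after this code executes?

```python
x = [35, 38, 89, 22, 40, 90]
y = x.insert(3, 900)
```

list.insert() returns None

NoneType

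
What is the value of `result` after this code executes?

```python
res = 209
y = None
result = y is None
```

res = 209; y = None; result = True

True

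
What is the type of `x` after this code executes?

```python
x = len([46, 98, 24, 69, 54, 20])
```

len() always returns int

int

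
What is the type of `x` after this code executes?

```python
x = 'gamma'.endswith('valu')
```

str.endswith() returns bool

bool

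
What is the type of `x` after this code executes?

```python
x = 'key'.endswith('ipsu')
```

str.endswith() returns bool

bool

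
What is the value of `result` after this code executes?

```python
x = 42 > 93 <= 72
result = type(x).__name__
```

x is bool; result = 'bool'

'bool'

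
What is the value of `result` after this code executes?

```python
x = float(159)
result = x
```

x = 159.0; result = 159.0

159.0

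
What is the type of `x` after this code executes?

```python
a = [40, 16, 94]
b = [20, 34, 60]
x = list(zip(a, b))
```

list(zip()) returns a list of tuples

list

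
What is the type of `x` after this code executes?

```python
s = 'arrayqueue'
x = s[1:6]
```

Slicing a str returns str

str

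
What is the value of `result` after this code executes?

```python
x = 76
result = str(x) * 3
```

x = 76; result = '767676'

'767676'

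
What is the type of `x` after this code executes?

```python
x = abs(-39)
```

abs() of int returns int

int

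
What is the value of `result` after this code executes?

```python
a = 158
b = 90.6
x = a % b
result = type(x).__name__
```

a is int; b is float; x is float; result = 'float'

'float'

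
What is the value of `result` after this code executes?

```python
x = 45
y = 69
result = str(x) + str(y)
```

x = 45; y = 69; result = '4569'

'4569'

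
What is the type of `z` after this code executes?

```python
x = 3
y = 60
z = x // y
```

int // int = int

int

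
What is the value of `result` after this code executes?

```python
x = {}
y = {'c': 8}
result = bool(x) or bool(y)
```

x = {}; y = {'c': 8}; result = True

True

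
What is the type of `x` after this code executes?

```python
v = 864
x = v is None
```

'is' comparison returns bool

bool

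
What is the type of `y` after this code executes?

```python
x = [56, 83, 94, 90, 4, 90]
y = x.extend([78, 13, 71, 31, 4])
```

list.extend() returns None

NoneType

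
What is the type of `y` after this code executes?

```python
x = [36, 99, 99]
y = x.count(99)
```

list.count() returns int

int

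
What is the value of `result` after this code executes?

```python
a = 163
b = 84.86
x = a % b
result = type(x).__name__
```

a is int; b is float; x is float; result = 'float'

'float'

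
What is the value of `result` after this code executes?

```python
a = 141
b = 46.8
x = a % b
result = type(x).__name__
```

a is int; b is float; x is float; result = 'float'

'float'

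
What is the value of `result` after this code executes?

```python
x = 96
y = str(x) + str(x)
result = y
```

x = 96; y = '9696'; result = '9696'

'9696'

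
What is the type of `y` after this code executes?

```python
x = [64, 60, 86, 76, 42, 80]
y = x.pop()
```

list.pop() returns the popped element

int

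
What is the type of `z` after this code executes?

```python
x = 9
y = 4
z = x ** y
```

positive int ** positive int = int

int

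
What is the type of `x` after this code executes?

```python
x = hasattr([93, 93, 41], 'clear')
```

hasattr() returns bool

bool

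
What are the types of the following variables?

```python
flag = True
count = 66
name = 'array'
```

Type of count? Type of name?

count is assigned a bare integer (no decimal point), so it is an int; name is assigned a quoted string literal, so it is a str

int, str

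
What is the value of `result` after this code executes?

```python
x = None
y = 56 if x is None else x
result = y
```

x = None; y = 56; result = 56

56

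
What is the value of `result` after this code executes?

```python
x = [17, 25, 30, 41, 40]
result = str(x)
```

x = [17, 25, 30, 41, 40]; result = '[17, 25, 30, 41, 40]'

'[17, 25, 30, 41, 40]'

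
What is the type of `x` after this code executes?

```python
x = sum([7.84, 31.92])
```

sum() of floats returns float

float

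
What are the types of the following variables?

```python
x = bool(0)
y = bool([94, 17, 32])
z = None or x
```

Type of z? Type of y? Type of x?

None or bool returns the bool; bool() returns bool; bool() returns bool

bool, bool, bool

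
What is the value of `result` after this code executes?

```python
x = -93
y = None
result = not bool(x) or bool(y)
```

x = -93; y = None; result = False

False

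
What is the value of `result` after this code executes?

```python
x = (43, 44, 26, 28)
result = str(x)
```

x = (43, 44, 26, 28); result = '(43, 44, 26, 28)'

'(43, 44, 26, 28)'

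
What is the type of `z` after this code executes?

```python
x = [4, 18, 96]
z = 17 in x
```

'in' operator returns bool

bool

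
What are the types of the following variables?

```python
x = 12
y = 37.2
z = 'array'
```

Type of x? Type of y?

x is assigned a bare integer (no decimal point), so it is an int; y is assigned a number with a decimal point, so it is a float

int, float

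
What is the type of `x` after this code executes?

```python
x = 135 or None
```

'or' returns first truthy value

int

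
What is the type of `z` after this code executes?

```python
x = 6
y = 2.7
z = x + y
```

int + float = float

float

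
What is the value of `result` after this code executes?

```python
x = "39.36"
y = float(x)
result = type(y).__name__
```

x is str; y is float; result = 'float'

'float'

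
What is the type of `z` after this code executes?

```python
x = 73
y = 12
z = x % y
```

int % int = int

int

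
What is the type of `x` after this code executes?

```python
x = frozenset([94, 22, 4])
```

frozenset() returns frozenset

frozenset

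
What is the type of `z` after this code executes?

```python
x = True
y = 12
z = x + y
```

bool + int = int (bool is subclass of int)

int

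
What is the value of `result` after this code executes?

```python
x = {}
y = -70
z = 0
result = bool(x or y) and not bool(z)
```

x = {}; y = -70; z = 0; result = True

True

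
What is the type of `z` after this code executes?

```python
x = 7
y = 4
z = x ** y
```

positive int ** positive int = int

int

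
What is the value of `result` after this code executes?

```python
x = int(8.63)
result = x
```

x = 8; result = 8

8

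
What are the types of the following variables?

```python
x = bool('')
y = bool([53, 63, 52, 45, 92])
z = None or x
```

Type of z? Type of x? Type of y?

None or bool returns the bool; bool() returns bool; bool() returns bool

bool, bool, bool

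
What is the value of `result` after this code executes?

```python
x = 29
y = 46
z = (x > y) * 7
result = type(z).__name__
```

x is int; y is int; z is int; result = 'int'

'int'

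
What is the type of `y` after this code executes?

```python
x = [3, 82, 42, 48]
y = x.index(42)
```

list.index() returns int

int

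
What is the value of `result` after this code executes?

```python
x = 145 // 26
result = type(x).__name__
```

x is int; result = 'int'

'int'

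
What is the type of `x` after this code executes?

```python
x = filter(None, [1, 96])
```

filter() returns a filter object

filter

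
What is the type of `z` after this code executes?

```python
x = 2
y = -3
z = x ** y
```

int ** negative = float

float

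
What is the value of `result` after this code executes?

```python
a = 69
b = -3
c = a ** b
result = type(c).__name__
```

a is int; b is int; c is float; result = 'float'

'float'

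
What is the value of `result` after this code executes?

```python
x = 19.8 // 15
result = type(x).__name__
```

x is float; result = 'float'

'float'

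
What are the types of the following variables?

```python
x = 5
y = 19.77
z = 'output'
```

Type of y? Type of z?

y is assigned a number with a decimal point, so it is a float; z is assigned a quoted string literal, so it is a str

float, str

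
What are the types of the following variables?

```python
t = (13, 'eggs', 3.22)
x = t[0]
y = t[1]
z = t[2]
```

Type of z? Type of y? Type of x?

tuple[2] is float; tuple[1] is str; tuple[0] is int

float, str, int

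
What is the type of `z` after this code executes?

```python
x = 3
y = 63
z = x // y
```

int // int = int

int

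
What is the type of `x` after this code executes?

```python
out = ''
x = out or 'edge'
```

'or' returns first truthy value (str)

str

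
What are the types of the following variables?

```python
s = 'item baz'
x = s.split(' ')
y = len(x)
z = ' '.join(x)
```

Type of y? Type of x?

len() returns int; str.split() returns list

int, list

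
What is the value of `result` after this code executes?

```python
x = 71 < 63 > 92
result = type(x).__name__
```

x is bool; result = 'bool'

'bool'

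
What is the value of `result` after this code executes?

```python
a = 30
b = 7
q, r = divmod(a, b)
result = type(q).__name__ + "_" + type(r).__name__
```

a is int; b is int; q is int; r is int; result = 'int_int'

'int_int'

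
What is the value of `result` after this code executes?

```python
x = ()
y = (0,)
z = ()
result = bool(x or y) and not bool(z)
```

x = (); y = (0,); z = (); result = True

True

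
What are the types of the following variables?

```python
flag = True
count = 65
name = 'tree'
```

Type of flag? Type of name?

flag is assigned the constant True, which has type bool; name is assigned a quoted string literal, so it is a str

bool, str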